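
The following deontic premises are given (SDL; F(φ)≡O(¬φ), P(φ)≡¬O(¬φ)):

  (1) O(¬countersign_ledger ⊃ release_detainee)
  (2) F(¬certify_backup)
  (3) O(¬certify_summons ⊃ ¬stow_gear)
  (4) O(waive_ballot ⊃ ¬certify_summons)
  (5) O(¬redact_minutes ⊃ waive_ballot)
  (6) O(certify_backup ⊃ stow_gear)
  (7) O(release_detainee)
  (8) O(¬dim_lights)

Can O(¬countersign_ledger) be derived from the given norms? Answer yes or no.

No

Premise 1 is O(¬countersign_ledger ⊃ release_detainee); even if O(release_detainee) held, inferring O(¬countersign_ledger) would be affirming the consequent — invalid.
No other premise forces O(¬countersign_ledger). An ideal world satisfying every premise can still have ¬countersign_ledger false, so O(¬countersign_ledger) is not derivable.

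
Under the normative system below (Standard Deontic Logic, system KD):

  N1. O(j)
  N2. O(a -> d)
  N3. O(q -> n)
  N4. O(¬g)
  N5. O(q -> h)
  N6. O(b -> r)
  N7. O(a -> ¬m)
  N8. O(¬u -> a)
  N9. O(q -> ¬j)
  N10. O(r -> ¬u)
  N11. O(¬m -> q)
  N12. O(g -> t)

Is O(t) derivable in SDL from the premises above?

No

Premise 12 is O(g -> t), but O(g) is not derivable from the premises, so it does not yield O(t).
No other premise forces O(t). An ideal world satisfying every premise can still have t false, so O(t) is not derivable.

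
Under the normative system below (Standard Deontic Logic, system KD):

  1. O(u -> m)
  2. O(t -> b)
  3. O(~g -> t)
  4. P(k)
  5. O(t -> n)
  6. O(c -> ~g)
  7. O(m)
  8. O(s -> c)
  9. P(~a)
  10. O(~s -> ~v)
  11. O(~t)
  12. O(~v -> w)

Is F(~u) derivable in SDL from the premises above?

No

Premise 1 is O(u -> m); even if O(m) held, inferring O(u) would be affirming the consequent — invalid.
No other premise forces O(u). An ideal world satisfying every premise can still have ~u true, so F(~u) is not derivable.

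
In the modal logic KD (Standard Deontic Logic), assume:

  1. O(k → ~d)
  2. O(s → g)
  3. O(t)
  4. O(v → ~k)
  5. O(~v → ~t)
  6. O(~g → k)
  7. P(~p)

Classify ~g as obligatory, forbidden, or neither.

Premise 3 states O(t) outright.
Premise 5 is O(~v → ~t); contrapositively O(t → v). Since O(t) holds, K gives O(v).
Applying K to premise 4 (O(v → ~k)) and O(v) yields O(~k).
The contrapositive of premise 6 (O(~g → k)) is O(~k → g), and O(~k) is already established, so O(g).
Premises 1, 2, 7 do not contribute to this derivation.
Thus O(g), which is F(~g): ~g is forbidden.

Forbidden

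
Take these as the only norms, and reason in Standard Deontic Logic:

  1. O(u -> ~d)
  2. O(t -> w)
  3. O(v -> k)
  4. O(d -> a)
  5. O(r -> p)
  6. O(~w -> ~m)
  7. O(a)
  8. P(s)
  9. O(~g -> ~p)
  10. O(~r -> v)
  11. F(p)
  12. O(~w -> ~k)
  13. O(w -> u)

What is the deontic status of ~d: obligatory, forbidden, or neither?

F(p) at premise 11 means O(~p).
The contrapositive of premise 5 (O(r -> p)) is O(~p -> ~r), and O(~p) is already established, so O(~r).
Applying K to premise 10 (O(~r -> v)) and O(~r) yields O(v).
Applying K to premise 3 (O(v -> k)) and O(v) yields O(k).
Premise 12 is O(~w -> ~k); contrapositively O(k -> w). Since O(k) holds, K gives O(w).
Applying K to premise 13 (O(w -> u)) and O(w) yields O(u).
With premise 1, O(u -> ~d), the K-axiom yields O(~d).
Premises 2, 4, 6, 7, 8, 9 do not contribute to this derivation.
Hence ~d is obligatory.

Obligatory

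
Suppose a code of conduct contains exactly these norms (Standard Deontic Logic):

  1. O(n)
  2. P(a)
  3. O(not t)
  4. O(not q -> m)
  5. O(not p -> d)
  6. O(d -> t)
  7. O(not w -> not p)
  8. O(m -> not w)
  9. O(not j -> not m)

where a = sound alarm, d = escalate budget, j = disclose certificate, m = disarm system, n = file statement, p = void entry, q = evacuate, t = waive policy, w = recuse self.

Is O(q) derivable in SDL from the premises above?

Premise 3 gives O(not t).
Premise 6 is O(d -> t); contrapositively O(not t -> not d). Since O(not t) holds, K gives O(not d).
Premise 5 is O(not p -> d); contrapositively O(not d -> p). Since O(not d) holds, K gives O(p).
Premise 7 is O(not w -> not p); contrapositively O(p -> w). Since O(p) holds, K gives O(w).
The contrapositive of premise 8 (O(m -> not w)) is O(w -> not m), and O(w) is already established, so O(not m).
Premise 4 is O(not q -> m); contrapositively O(not m -> q). Since O(not m) holds, K gives O(q).
Premises 1, 2, 9 do not contribute to this derivation.
So O(q) follows.

Yes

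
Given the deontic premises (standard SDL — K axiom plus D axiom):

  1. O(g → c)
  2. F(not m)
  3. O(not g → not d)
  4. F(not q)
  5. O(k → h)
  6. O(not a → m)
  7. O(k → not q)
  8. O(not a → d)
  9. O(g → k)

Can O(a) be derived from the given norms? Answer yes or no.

Yes

Premise 4, F(not q), is equivalent to O(q).
Premise 7, O(k → not q), contraposes to O(q → not k); with O(q) we get O(not k).
Premise 9, O(g → k), contraposes to O(not k → not g); with O(not k) we get O(not g).
With premise 3, O(not g → not d), the K-axiom yields O(not d).
Premise 8, O(not a → d), contraposes to O(not d → a); with O(not d) we get O(a).
Premises 1, 2, 5, 6 do not contribute to this derivation.
So O(a) follows.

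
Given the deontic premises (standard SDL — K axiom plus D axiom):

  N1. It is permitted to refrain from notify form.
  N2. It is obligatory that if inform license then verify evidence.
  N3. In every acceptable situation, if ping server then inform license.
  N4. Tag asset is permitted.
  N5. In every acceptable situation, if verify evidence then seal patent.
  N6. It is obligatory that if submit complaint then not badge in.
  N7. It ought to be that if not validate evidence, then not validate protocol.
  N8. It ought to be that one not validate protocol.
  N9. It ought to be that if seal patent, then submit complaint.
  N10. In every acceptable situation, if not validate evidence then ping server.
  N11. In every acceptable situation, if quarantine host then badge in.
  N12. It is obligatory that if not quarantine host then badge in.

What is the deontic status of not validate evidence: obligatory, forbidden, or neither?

Forbidden

Premises 12 and 11 cover both cases: O(¬quarantine_host → badge_in) and O(quarantine_host → badge_in). Since ¬quarantine_host ∨ quarantine_host is a tautology, O(badge_in) follows.
Premise 6, O(submit_complaint → ¬badge_in), contraposes to O(badge_in → ¬submit_complaint); with O(badge_in) we get O(¬submit_complaint).
The contrapositive of premise 9 (O(seal_patent → submit_complaint)) is O(¬submit_complaint → ¬seal_patent), and O(¬submit_complaint) is already established, so O(¬seal_patent).
The contrapositive of premise 5 (O(verify_evidence → seal_patent)) is O(¬seal_patent → ¬verify_evidence), and O(¬seal_patent) is already established, so O(¬verify_evidence).
Premise 2, O(inform_license → verify_evidence), contraposes to O(¬verify_evidence → ¬inform_license); with O(¬verify_evidence) we get O(¬inform_license).
Premise 3 is O(ping_server → inform_license); contrapositively O(¬inform_license → ¬ping_server). Since O(¬inform_license) holds, K gives O(¬ping_server).
The contrapositive of premise 10 (O(¬validate_evidence → ping_server)) is O(¬ping_server → validate_evidence), and O(¬ping_server) is already established, so O(validate_evidence).
Premises 1, 4, 7, 8 do not contribute to this derivation.
Thus O(validate_evidence), which is F(¬validate_evidence): ¬validate_evidence is forbidden.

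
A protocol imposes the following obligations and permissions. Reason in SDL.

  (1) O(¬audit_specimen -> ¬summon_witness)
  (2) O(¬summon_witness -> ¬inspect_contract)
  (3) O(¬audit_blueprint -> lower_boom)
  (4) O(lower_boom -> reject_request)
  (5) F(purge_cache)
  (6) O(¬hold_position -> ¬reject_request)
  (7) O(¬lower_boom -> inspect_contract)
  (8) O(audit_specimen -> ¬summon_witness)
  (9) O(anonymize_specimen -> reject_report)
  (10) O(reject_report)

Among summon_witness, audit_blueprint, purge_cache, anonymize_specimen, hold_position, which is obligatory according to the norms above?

hold_position

By case analysis on ¬audit_specimen: premise 1 gives O(¬audit_specimen -> ¬summon_witness) and premise 8 gives O(audit_specimen -> ¬summon_witness), so O(¬summon_witness) either way.
With premise 2, O(¬summon_witness -> ¬inspect_contract), the K-axiom yields O(¬inspect_contract).
Premise 7, O(¬lower_boom -> inspect_contract), contraposes to O(¬inspect_contract -> lower_boom); with O(¬inspect_contract) we get O(lower_boom).
Premise 4 is O(lower_boom -> reject_request); since O(lower_boom), deontic closure gives O(reject_request).
The contrapositive of premise 6 (O(¬hold_position -> ¬reject_request)) is O(reject_request -> hold_position), and O(reject_request) is already established, so O(hold_position).
So O(hold_position) holds — hold_position is obligatory. None of the other listed options is made obligatory by any chain of premises.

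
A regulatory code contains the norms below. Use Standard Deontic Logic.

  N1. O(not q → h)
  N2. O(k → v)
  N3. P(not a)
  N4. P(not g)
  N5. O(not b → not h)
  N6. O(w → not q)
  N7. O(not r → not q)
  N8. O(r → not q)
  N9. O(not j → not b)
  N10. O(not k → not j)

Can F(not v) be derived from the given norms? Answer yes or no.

Premises 7 and 8 cover both cases: O(not r → not q) and O(r → not q). Since not r ∨ r is a tautology, O(not q) follows.
Premise 1 is O(not q → h); since O(not q), deontic closure gives O(h).
Premise 5 is O(not b → not h); contrapositively O(h → b). Since O(h) holds, K gives O(b).
Premise 9 is O(not j → not b); contrapositively O(b → j). Since O(b) holds, K gives O(j).
Premise 10, O(not k → not j), contraposes to O(j → k); with O(j) we get O(k).
With premise 2, O(k → v), the K-axiom yields O(v).
Premises 3, 4, 6 do not contribute to this derivation.
So O(v) holds, i.e. F(not v). The claim follows.

Yes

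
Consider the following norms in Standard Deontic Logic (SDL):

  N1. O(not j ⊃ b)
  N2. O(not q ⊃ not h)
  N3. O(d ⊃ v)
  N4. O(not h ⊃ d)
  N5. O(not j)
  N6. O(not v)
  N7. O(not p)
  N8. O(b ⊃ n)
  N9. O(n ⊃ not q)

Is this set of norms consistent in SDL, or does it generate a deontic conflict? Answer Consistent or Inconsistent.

From premise 6 we have O(not v).
Premise 3 is O(d ⊃ v); contrapositively O(not v ⊃ not d). Since O(not v) holds, K gives O(not d).
Premise 4 is O(not h ⊃ d); contrapositively O(not d ⊃ h). Since O(not d) holds, K gives O(h).
Premise 2 is O(not q ⊃ not h); contrapositively O(h ⊃ q). Since O(h) holds, K gives O(q).
Premise 9 is O(n ⊃ not q); contrapositively O(q ⊃ not n). Since O(q) holds, K gives O(not n).
Premise 8, O(b ⊃ n), contraposes to O(not n ⊃ not b); with O(not n) we get O(not b).
Premise 1 is O(not j ⊃ b); contrapositively O(not b ⊃ j). Since O(not b) holds, K gives O(j).
However, premise 5 gives O(not j).
We now have both O(j) and O(not j) — j is simultaneously obligatory and forbidden, violating the D-axiom.

Inconsistent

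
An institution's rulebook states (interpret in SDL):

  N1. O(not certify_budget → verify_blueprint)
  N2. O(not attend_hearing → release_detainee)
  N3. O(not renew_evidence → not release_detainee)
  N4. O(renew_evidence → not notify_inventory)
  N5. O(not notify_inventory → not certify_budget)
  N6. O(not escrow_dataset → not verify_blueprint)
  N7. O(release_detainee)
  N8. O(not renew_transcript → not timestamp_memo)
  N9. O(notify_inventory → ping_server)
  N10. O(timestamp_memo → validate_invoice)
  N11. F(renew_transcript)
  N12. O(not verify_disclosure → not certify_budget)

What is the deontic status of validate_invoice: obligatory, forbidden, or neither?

Premise 10 is O(timestamp_memo → validate_invoice), but O(timestamp_memo) is not derivable from the premises, so it does not yield O(validate_invoice).
No premise or chain of K-axiom applications forces O(validate_invoice), and none forces O(not validate_invoice). So validate_invoice is neither obligatory nor forbidden under these norms.

Neither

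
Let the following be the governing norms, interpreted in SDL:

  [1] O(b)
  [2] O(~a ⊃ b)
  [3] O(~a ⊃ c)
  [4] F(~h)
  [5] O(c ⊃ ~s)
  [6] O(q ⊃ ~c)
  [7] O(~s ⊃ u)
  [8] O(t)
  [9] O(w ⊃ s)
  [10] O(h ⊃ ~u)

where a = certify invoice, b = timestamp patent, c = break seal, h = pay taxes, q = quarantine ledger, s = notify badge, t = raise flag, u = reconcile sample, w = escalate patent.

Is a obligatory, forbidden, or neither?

Obligatory

F(~h) at premise 4 means O(h).
Applying K to premise 10 (O(h ⊃ ~u)) and O(h) yields O(~u).
Premise 7 is O(~s ⊃ u); contrapositively O(~u ⊃ s). Since O(~u) holds, K gives O(s).
The contrapositive of premise 5 (O(c ⊃ ~s)) is O(s ⊃ ~c), and O(s) is already established, so O(~c).
Premise 3 is O(~a ⊃ c); contrapositively O(~c ⊃ a). Since O(~c) holds, K gives O(a).
Premises 1, 2, 6, 8, 9 do not contribute to this derivation.
Hence a is obligatory.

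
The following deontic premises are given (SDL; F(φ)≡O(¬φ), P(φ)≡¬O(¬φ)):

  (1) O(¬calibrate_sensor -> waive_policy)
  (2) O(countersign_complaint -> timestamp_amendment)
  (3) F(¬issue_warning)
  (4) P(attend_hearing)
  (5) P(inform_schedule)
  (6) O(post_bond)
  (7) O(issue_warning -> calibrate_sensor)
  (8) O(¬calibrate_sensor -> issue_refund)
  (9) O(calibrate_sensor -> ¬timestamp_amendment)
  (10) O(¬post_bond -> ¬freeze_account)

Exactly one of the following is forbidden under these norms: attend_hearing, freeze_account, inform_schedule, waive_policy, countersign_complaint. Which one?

countersign_complaint

F(¬issue_warning) at premise 3 means O(issue_warning).
With premise 7, O(issue_warning -> calibrate_sensor), the K-axiom yields O(calibrate_sensor).
From O(calibrate_sensor) and premise 9, O(calibrate_sensor -> ¬timestamp_amendment), we obtain O(¬timestamp_amendment).
Premise 2 is O(countersign_complaint -> timestamp_amendment); contrapositively O(¬timestamp_amendment -> ¬countersign_complaint). Since O(¬timestamp_amendment) holds, K gives O(¬countersign_complaint).
So O(¬countersign_complaint) holds, i.e. countersign_complaint is forbidden. None of the other listed options is forbidden under the premises.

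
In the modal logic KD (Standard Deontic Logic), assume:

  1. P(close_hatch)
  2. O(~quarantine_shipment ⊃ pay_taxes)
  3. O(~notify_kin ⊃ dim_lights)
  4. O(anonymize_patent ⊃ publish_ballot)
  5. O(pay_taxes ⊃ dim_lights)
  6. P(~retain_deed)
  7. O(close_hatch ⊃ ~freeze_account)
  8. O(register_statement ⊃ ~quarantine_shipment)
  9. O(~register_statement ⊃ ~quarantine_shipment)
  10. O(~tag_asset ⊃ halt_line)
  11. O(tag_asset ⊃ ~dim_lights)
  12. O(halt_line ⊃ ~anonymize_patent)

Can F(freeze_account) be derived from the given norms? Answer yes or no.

No

Premise 7 is O(close_hatch ⊃ ~freeze_account), but O(close_hatch) is not derivable from the premises (the permission P(close_hatch) asserts only ~O(~close_hatch), not O(close_hatch)), so it does not yield O(~freeze_account).
No other premise forces O(~freeze_account). An ideal world satisfying every premise can still have freeze_account true, so F(freeze_account) is not derivable.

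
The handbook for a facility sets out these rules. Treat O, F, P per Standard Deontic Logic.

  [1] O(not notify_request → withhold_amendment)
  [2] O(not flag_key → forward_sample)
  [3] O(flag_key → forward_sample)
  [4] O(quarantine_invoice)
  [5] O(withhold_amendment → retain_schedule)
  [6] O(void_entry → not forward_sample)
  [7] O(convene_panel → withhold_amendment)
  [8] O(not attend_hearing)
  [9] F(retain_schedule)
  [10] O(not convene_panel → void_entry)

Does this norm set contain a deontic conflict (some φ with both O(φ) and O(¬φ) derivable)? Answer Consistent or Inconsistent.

Inconsistent

By case analysis on not flag_key: premise 2 gives O(not flag_key → forward_sample) and premise 3 gives O(flag_key → forward_sample), so O(forward_sample) either way.
The contrapositive of premise 6 (O(void_entry → not forward_sample)) is O(forward_sample → not void_entry), and O(forward_sample) is already established, so O(not void_entry).
Premise 10 is O(not convene_panel → void_entry); contrapositively O(not void_entry → convene_panel). Since O(not void_entry) holds, K gives O(convene_panel).
Premise 7 is O(convene_panel → withhold_amendment); since O(convene_panel), deontic closure gives O(withhold_amendment).
From O(withhold_amendment) and premise 5, O(withhold_amendment → retain_schedule), we obtain O(retain_schedule).
Yet premise 9 is F(retain_schedule), i.e. O(not retain_schedule).
We now have both O(retain_schedule) and O(not retain_schedule) — retain_schedule is simultaneously obligatory and forbidden, violating the D-axiom.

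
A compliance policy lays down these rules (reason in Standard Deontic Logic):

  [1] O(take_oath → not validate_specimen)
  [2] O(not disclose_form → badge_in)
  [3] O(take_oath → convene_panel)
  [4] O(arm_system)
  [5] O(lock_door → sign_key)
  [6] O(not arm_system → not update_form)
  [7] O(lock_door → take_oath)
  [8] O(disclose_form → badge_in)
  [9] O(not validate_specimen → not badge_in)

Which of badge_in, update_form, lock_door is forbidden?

Premises 2 and 8 are O(not disclose_form → badge_in) and O(disclose_form → badge_in); every ideal world satisfies not disclose_form or disclose_form, so in either case badge_in holds — hence O(badge_in).
Premise 9, O(not validate_specimen → not badge_in), contraposes to O(badge_in → validate_specimen); with O(badge_in) we get O(validate_specimen).
Premise 1, O(take_oath → not validate_specimen), contraposes to O(validate_specimen → not take_oath); with O(validate_specimen) we get O(not take_oath).
Premise 7 is O(lock_door → take_oath); contrapositively O(not take_oath → not lock_door). Since O(not take_oath) holds, K gives O(not lock_door).
So O(not lock_door) holds, i.e. lock_door is forbidden. None of the other listed options is forbidden under the premises.

lock_door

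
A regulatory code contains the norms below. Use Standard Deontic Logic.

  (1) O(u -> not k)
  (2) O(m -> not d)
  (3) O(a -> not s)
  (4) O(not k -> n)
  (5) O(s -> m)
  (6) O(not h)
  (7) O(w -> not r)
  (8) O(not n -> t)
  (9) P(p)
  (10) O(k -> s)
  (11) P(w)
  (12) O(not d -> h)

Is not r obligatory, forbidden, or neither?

Premise 7 is O(w -> not r), but O(w) is not derivable from the premises (the permission P(w) asserts only not O(not w), not O(w)), so it does not yield O(not r).
No premise or chain of K-axiom applications forces O(not r), and none forces O(r). So not r is neither obligatory nor forbidden under these norms.

Neither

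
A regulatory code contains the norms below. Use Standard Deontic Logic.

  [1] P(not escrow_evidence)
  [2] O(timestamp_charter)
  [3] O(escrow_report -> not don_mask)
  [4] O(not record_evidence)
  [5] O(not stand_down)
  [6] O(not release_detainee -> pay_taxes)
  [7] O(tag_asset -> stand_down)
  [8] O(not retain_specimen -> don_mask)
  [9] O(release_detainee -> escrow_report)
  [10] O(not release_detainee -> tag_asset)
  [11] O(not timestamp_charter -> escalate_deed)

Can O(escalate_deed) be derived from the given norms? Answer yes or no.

Premise 11 is O(not timestamp_charter -> escalate_deed), but O(not timestamp_charter) is not derivable from the premises, so it does not yield O(escalate_deed).
No other premise forces O(escalate_deed). An ideal world satisfying every premise can still have escalate_deed false, so O(escalate_deed) is not derivable.

No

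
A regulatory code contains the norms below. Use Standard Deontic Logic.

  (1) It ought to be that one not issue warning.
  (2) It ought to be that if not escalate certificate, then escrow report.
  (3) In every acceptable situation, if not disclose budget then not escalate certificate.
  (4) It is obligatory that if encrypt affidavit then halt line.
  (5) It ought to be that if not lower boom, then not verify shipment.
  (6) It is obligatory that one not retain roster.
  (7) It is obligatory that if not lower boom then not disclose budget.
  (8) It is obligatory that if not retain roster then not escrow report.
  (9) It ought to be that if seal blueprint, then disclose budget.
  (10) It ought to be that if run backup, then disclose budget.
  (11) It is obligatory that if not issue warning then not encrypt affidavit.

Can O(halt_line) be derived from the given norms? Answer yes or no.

Premise 4 is O(encrypt_affidavit → halt_line), but O(encrypt_affidavit) is not derivable from the premises, so it does not yield O(halt_line).
No other premise forces O(halt_line). An ideal world satisfying every premise can still have halt_line false, so O(halt_line) is not derivable.

No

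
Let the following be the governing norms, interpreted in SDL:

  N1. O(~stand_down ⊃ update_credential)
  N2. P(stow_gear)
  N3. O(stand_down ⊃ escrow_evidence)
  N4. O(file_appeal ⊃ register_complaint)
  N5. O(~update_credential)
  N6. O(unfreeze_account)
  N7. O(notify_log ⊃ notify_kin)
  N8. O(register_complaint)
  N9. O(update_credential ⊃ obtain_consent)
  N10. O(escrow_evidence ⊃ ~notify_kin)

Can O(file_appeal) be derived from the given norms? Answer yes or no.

Premise 4 is O(file_appeal ⊃ register_complaint); even if O(register_complaint) held, inferring O(file_appeal) would be affirming the consequent — invalid.
No other premise forces O(file_appeal). An ideal world satisfying every premise can still have file_appeal false, so O(file_appeal) is not derivable.

No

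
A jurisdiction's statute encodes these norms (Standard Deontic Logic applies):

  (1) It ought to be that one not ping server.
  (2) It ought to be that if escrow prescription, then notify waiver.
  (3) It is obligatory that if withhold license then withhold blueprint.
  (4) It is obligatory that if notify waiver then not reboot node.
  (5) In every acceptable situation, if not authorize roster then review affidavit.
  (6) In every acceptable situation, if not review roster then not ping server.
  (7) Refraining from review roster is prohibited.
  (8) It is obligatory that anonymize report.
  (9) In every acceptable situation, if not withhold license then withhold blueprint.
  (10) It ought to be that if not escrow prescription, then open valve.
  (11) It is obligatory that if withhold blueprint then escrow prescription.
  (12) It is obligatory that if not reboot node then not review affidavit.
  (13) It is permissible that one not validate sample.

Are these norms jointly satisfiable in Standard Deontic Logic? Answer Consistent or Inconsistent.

Premise 6 is O(¬review_roster → ¬ping_server); even if O(¬ping_server) held, inferring O(¬review_roster) would be affirming the consequent — invalid.
So O(¬review_roster) is not derivable, and the apparent clash with O(review_roster) does not arise.
A world satisfying every obligation exists (e.g. anonymize_report=true, authorize_roster=true, escrow_prescription=true, notify_waiver=true, open_valve=false, ping_server=false, reboot_node=false, review_affidavit=false, review_roster=true, validate_sample=false, withhold_blueprint=true, withhold_license=false); no atom is both obligatory and forbidden, so the set is consistent.

Consistent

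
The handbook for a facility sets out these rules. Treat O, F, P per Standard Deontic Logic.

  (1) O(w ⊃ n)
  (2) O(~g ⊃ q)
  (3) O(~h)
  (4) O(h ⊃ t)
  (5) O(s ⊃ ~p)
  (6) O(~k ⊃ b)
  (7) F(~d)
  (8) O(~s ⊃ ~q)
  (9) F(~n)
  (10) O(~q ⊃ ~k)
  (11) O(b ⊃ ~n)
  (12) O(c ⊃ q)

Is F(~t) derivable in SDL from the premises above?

No

Premise 4 is O(h ⊃ t), but O(h) is not derivable from the premises, so it does not yield O(t).
No other premise forces O(t). An ideal world satisfying every premise can still have ~t true, so F(~t) is not derivable.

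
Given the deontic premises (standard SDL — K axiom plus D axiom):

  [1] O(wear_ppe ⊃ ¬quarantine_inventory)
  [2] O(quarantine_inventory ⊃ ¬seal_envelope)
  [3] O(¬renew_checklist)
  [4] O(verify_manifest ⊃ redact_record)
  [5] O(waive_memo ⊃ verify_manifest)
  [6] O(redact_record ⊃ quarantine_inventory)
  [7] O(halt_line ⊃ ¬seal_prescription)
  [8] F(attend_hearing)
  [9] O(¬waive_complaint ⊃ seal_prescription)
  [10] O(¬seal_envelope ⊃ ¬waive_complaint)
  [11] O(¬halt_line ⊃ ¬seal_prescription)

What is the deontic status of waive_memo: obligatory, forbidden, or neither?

Forbidden

By case analysis on halt_line: premise 7 gives O(halt_line ⊃ ¬seal_prescription) and premise 11 gives O(¬halt_line ⊃ ¬seal_prescription), so O(¬seal_prescription) either way.
The contrapositive of premise 9 (O(¬waive_complaint ⊃ seal_prescription)) is O(¬seal_prescription ⊃ waive_complaint), and O(¬seal_prescription) is already established, so O(waive_complaint).
Premise 10 is O(¬seal_envelope ⊃ ¬waive_complaint); contrapositively O(waive_complaint ⊃ seal_envelope). Since O(waive_complaint) holds, K gives O(seal_envelope).
Premise 2 is O(quarantine_inventory ⊃ ¬seal_envelope); contrapositively O(seal_envelope ⊃ ¬quarantine_inventory). Since O(seal_envelope) holds, K gives O(¬quarantine_inventory).
Premise 6, O(redact_record ⊃ quarantine_inventory), contraposes to O(¬quarantine_inventory ⊃ ¬redact_record); with O(¬quarantine_inventory) we get O(¬redact_record).
The contrapositive of premise 4 (O(verify_manifest ⊃ redact_record)) is O(¬redact_record ⊃ ¬verify_manifest), and O(¬redact_record) is already established, so O(¬verify_manifest).
The contrapositive of premise 5 (O(waive_memo ⊃ verify_manifest)) is O(¬verify_manifest ⊃ ¬waive_memo), and O(¬verify_manifest) is already established, so O(¬waive_memo).
Premises 1, 3, 8 do not contribute to this derivation.
Thus O(¬waive_memo), which is F(waive_memo): waive_memo is forbidden.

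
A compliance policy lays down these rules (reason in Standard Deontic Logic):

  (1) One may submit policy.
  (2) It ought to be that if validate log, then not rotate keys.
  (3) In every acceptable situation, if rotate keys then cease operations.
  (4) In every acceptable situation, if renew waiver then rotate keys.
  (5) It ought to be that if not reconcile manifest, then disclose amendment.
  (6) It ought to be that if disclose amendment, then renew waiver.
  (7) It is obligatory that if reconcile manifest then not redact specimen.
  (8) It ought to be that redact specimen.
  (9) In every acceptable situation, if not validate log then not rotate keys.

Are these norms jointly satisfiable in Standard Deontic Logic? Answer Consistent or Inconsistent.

Inconsistent

Premises 2 and 9 cover both cases: O(validate_log → ¬rotate_keys) and O(¬validate_log → ¬rotate_keys). Since validate_log ∨ ¬validate_log is a tautology, O(¬rotate_keys) follows.
The contrapositive of premise 4 (O(renew_waiver → rotate_keys)) is O(¬rotate_keys → ¬renew_waiver), and O(¬rotate_keys) is already established, so O(¬renew_waiver).
The contrapositive of premise 6 (O(disclose_amendment → renew_waiver)) is O(¬renew_waiver → ¬disclose_amendment), and O(¬renew_waiver) is already established, so O(¬disclose_amendment).
Premise 5 is O(¬reconcile_manifest → disclose_amendment); contrapositively O(¬disclose_amendment → reconcile_manifest). Since O(¬disclose_amendment) holds, K gives O(reconcile_manifest).
From O(reconcile_manifest) and premise 7, O(reconcile_manifest → ¬redact_specimen), we obtain O(¬redact_specimen).
But premise 8 directly asserts O(redact_specimen).
We now have both O(¬redact_specimen) and O(redact_specimen) — redact_specimen is simultaneously obligatory and forbidden, violating the D-axiom.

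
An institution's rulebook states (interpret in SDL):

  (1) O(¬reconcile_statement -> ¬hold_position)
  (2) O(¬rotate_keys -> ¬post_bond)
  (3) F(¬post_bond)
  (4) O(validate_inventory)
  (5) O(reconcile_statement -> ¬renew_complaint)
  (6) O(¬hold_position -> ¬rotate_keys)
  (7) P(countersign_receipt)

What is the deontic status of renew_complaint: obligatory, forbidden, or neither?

Forbidden

F(¬post_bond) at premise 3 means O(post_bond).
Premise 2, O(¬rotate_keys -> ¬post_bond), contraposes to O(post_bond -> rotate_keys); with O(post_bond) we get O(rotate_keys).
The contrapositive of premise 6 (O(¬hold_position -> ¬rotate_keys)) is O(rotate_keys -> hold_position), and O(rotate_keys) is already established, so O(hold_position).
The contrapositive of premise 1 (O(¬reconcile_statement -> ¬hold_position)) is O(hold_position -> reconcile_statement), and O(hold_position) is already established, so O(reconcile_statement).
From O(reconcile_statement) and premise 5, O(reconcile_statement -> ¬renew_complaint), we obtain O(¬renew_complaint).
Premises 4, 7 do not contribute to this derivation.
Thus O(¬renew_complaint), which is F(renew_complaint): renew_complaint is forbidden.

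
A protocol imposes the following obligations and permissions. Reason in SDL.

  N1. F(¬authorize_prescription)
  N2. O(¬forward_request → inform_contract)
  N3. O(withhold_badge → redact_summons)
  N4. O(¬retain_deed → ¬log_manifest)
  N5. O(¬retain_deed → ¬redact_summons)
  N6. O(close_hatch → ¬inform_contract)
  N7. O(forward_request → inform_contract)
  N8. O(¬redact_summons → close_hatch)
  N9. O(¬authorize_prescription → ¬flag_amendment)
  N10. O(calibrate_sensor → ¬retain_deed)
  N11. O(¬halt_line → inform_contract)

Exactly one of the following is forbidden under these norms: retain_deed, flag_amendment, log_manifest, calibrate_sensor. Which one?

Premises 7 and 2 cover both cases: O(forward_request → inform_contract) and O(¬forward_request → inform_contract). Since forward_request ∨ ¬forward_request is a tautology, O(inform_contract) follows.
Premise 6 is O(close_hatch → ¬inform_contract); contrapositively O(inform_contract → ¬close_hatch). Since O(inform_contract) holds, K gives O(¬close_hatch).
Premise 8 is O(¬redact_summons → close_hatch); contrapositively O(¬close_hatch → redact_summons). Since O(¬close_hatch) holds, K gives O(redact_summons).
Premise 5, O(¬retain_deed → ¬redact_summons), contraposes to O(redact_summons → retain_deed); with O(redact_summons) we get O(retain_deed).
Premise 10 is O(calibrate_sensor → ¬retain_deed); contrapositively O(retain_deed → ¬calibrate_sensor). Since O(retain_deed) holds, K gives O(¬calibrate_sensor).
So O(¬calibrate_sensor) holds, i.e. calibrate_sensor is forbidden. None of the other listed options is forbidden under the premises.

calibrate_sensor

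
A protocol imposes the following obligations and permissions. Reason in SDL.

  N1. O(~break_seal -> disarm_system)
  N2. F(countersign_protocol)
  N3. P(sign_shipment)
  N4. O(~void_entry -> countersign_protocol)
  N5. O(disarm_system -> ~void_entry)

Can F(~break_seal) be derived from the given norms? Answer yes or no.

Yes

Premise 2, F(countersign_protocol), is equivalent to O(~countersign_protocol).
Premise 4, O(~void_entry -> countersign_protocol), contraposes to O(~countersign_protocol -> void_entry); with O(~countersign_protocol) we get O(void_entry).
The contrapositive of premise 5 (O(disarm_system -> ~void_entry)) is O(void_entry -> ~disarm_system), and O(void_entry) is already established, so O(~disarm_system).
The contrapositive of premise 1 (O(~break_seal -> disarm_system)) is O(~disarm_system -> break_seal), and O(~disarm_system) is already established, so O(break_seal).
Premise 3 does not contribute to this derivation.
So O(break_seal) holds, i.e. F(~break_seal). The claim follows.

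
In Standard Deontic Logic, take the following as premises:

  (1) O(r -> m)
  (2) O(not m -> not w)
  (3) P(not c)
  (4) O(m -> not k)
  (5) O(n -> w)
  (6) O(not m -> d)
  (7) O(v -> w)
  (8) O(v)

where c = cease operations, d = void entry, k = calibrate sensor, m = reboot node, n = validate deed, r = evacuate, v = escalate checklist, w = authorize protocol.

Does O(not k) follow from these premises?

Premise 8 gives O(v).
Applying K to premise 7 (O(v -> w)) and O(v) yields O(w).
Premise 2, O(not m -> not w), contraposes to O(w -> m); with O(w) we get O(m).
With premise 4, O(m -> not k), the K-axiom yields O(not k).
Premises 1, 3, 5, 6 do not contribute to this derivation.
So O(not k) follows.

Yes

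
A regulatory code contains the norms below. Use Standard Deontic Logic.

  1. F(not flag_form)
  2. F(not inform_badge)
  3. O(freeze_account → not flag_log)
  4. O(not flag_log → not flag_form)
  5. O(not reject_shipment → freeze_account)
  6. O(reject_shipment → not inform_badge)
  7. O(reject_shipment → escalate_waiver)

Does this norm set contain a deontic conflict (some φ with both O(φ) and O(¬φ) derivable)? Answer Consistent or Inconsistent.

Premise 2, F(not inform_badge), is equivalent to O(inform_badge).
The contrapositive of premise 6 (O(reject_shipment → not inform_badge)) is O(inform_badge → not reject_shipment), and O(inform_badge) is already established, so O(not reject_shipment).
Applying K to premise 5 (O(not reject_shipment → freeze_account)) and O(not reject_shipment) yields O(freeze_account).
From O(freeze_account) and premise 3, O(freeze_account → not flag_log), we obtain O(not flag_log).
Applying K to premise 4 (O(not flag_log → not flag_form)) and O(not flag_log) yields O(not flag_form).
Yet premise 1 is F(not flag_form), i.e. O(flag_form).
We now have both O(not flag_form) and O(flag_form) — flag_form is simultaneously obligatory and forbidden, violating the D-axiom.

Inconsistent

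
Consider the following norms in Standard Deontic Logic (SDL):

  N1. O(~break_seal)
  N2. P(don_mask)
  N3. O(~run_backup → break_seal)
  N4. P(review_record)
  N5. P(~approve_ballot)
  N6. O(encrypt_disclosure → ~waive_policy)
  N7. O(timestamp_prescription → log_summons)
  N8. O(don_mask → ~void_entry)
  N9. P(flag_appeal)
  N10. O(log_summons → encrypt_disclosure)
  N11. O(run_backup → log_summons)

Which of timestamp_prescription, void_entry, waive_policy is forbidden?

waive_policy

Premise 1 gives O(~break_seal).
Premise 3, O(~run_backup → break_seal), contraposes to O(~break_seal → run_backup); with O(~break_seal) we get O(run_backup).
Premise 11 is O(run_backup → log_summons); since O(run_backup), deontic closure gives O(log_summons).
From O(log_summons) and premise 10, O(log_summons → encrypt_disclosure), we obtain O(encrypt_disclosure).
With premise 6, O(encrypt_disclosure → ~waive_policy), the K-axiom yields O(~waive_policy).
So O(~waive_policy) holds, i.e. waive_policy is forbidden. None of the other listed options is forbidden under the premises.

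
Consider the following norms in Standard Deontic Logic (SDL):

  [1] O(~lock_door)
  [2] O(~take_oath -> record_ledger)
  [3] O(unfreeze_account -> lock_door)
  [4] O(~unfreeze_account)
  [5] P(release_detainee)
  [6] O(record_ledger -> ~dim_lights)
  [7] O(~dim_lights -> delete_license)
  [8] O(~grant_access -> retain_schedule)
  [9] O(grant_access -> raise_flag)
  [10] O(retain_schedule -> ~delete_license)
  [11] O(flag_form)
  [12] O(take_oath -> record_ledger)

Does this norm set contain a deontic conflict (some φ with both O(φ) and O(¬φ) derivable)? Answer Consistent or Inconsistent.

Consistent

Premise 3 is O(unfreeze_account -> lock_door), but O(unfreeze_account) is not derivable from the premises, so it does not yield O(lock_door).
So O(lock_door) is not derivable, and the apparent clash with O(~lock_door) does not arise.
A world satisfying every obligation exists (e.g. delete_license=true, dim_lights=false, flag_form=true, grant_access=true, lock_door=false, raise_flag=true, record_ledger=true, release_detainee=false, retain_schedule=false, take_oath=false, unfreeze_account=false); no atom is both obligatory and forbidden, so the set is consistent.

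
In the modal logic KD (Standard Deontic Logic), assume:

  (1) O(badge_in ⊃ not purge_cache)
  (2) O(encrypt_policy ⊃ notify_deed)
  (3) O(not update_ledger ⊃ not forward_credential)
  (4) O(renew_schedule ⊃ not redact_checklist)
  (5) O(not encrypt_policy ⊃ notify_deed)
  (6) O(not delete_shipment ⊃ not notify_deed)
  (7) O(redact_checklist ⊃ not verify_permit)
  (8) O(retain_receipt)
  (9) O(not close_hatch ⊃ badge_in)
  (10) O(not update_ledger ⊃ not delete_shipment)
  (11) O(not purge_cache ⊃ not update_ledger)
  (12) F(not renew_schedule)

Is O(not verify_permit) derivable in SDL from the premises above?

Premise 7 is O(redact_checklist ⊃ not verify_permit), but O(redact_checklist) is not derivable from the premises, so it does not yield O(not verify_permit).
No other premise forces O(not verify_permit). An ideal world satisfying every premise can still have not verify_permit false, so O(not verify_permit) is not derivable.

No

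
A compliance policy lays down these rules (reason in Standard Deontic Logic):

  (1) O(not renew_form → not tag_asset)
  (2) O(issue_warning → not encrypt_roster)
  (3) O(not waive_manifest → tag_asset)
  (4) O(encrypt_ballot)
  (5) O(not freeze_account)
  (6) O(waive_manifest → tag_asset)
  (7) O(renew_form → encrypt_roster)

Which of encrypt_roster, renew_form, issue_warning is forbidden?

issue_warning

Premises 6 and 3 cover both cases: O(waive_manifest → tag_asset) and O(not waive_manifest → tag_asset). Since waive_manifest ∨ not waive_manifest is a tautology, O(tag_asset) follows.
Premise 1, O(not renew_form → not tag_asset), contraposes to O(tag_asset → renew_form); with O(tag_asset) we get O(renew_form).
From O(renew_form) and premise 7, O(renew_form → encrypt_roster), we obtain O(encrypt_roster).
The contrapositive of premise 2 (O(issue_warning → not encrypt_roster)) is O(encrypt_roster → not issue_warning), and O(encrypt_roster) is already established, so O(not issue_warning).
So O(not issue_warning) holds, i.e. issue_warning is forbidden. None of the other listed options is forbidden under the premises.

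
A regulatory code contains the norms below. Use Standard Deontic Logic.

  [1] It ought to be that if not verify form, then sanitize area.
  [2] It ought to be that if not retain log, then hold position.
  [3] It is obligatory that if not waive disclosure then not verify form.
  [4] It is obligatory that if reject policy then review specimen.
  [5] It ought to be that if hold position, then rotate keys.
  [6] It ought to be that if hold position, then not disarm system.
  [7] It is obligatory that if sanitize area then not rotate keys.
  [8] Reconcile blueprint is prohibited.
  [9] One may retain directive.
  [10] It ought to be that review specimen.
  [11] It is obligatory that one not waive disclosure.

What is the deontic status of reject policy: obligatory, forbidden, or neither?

Neither

Premise 4 is O(reject_policy → review_specimen); even if O(review_specimen) held, inferring O(reject_policy) would be affirming the consequent — invalid.
No premise or chain of K-axiom applications forces O(reject_policy), and none forces O(¬reject_policy). So reject_policy is neither obligatory nor forbidden under these norms.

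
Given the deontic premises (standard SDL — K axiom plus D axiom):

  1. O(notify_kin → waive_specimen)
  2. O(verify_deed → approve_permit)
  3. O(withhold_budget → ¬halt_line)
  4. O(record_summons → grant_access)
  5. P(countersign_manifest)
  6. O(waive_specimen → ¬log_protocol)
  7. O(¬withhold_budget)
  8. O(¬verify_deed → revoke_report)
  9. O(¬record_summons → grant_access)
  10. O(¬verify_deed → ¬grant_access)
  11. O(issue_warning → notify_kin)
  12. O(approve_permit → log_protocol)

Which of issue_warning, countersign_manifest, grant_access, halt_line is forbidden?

issue_warning

Premises 4 and 9 are O(record_summons → grant_access) and O(¬record_summons → grant_access); every ideal world satisfies record_summons or ¬record_summons, so in either case grant_access holds — hence O(grant_access).
Premise 10 is O(¬verify_deed → ¬grant_access); contrapositively O(grant_access → verify_deed). Since O(grant_access) holds, K gives O(verify_deed).
With premise 2, O(verify_deed → approve_permit), the K-axiom yields O(approve_permit).
From O(approve_permit) and premise 12, O(approve_permit → log_protocol), we obtain O(log_protocol).
The contrapositive of premise 6 (O(waive_specimen → ¬log_protocol)) is O(log_protocol → ¬waive_specimen), and O(log_protocol) is already established, so O(¬waive_specimen).
Premise 1, O(notify_kin → waive_specimen), contraposes to O(¬waive_specimen → ¬notify_kin); with O(¬waive_specimen) we get O(¬notify_kin).
Premise 11, O(issue_warning → notify_kin), contraposes to O(¬notify_kin → ¬issue_warning); with O(¬notify_kin) we get O(¬issue_warning).
So O(¬issue_warning) holds, i.e. issue_warning is forbidden. None of the other listed options is forbidden under the premises.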